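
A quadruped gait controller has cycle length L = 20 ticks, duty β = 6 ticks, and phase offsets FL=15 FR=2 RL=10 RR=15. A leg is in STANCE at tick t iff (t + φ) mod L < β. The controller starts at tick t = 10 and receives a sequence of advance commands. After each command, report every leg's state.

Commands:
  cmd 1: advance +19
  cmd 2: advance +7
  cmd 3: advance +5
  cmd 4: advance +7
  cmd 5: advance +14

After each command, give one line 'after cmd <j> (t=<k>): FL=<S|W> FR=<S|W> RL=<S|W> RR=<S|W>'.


after cmd 1 (t=29): FL=S FR=W RL=W RR=S
after cmd 2 (t=36): FL=W FR=W RL=W RR=W
after cmd 3 (t=41): FL=W FR=S RL=W RR=W
after cmd 4 (t=48): FL=S FR=W RL=W RR=S
after cmd 5 (t=62): FL=W FR=S RL=W RR=W

start t=10: FL=S FR=W RL=S RR=S
cmd 1: advance +19 → t=29, phase=(4,11,19,4) → FL=S FR=W RL=W RR=S
cmd 2: advance +7 → t=36, phase=(11,18,6,11) → FL=W FR=W RL=W RR=W
cmd 3: advance +5 → t=41, phase=(16,3,11,16) → FL=W FR=S RL=W RR=W
cmd 4: advance +7 → t=48, phase=(3,10,18,3) → FL=S FR=W RL=W RR=S
cmd 5: advance +14 → t=62, phase=(17,4,12,17) → FL=W FR=S RL=W RR=W


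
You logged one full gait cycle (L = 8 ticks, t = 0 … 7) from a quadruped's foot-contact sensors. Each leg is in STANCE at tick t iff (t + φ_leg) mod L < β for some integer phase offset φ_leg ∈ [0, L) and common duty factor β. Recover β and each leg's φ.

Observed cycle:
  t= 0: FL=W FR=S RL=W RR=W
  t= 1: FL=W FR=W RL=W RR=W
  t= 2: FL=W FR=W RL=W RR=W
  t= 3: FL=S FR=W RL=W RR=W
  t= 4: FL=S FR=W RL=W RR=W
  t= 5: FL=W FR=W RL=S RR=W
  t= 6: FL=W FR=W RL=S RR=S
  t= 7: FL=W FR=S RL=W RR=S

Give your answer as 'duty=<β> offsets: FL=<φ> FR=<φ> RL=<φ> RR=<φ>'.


duty=2 offsets: FL=5 FR=1 RL=3 RR=2

duty β = stance ticks per leg = 2
FL: stance ticks = 2; W→S at t=3 → φ=5
FR: stance ticks = 2; W→S at t=7 → φ=1
RL: stance ticks = 2; W→S at t=5 → φ=3
RR: stance ticks = 2; W→S at t=6 → φ=2


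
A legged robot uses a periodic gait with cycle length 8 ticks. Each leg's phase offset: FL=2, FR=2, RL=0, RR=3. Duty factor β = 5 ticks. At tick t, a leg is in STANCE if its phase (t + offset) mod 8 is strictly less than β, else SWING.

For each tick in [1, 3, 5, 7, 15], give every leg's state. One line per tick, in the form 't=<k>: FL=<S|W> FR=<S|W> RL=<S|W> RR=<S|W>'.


t=1: phase=(3,3,1,4) vs β=5 → FL=S FR=S RL=S RR=S
t=3: phase=(5,5,3,6) vs β=5 → FL=W FR=W RL=S RR=W
t=5: phase=(7,7,5,0) vs β=5 → FL=W FR=W RL=W RR=S
t=7: phase=(1,1,7,2) vs β=5 → FL=S FR=S RL=W RR=S
t=15: phase=(1,1,7,2) vs β=5 → FL=S FR=S RL=W RR=S

t=1: FL=S FR=S RL=S RR=S
t=3: FL=W FR=W RL=S RR=W
t=5: FL=W FR=W RL=W RR=S
t=7: FL=S FR=S RL=W RR=S
t=15: FL=S FR=S RL=W RR=S


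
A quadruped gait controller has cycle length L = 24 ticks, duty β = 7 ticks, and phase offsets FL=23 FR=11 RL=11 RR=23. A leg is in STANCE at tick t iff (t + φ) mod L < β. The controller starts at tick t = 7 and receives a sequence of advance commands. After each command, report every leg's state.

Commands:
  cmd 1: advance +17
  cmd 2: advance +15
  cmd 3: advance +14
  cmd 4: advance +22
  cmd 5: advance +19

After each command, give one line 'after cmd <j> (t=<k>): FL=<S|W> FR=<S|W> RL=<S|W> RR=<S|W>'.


after cmd 1 (t=24): FL=W FR=W RL=W RR=W
after cmd 2 (t=39): FL=W FR=S RL=S RR=W
after cmd 3 (t=53): FL=S FR=W RL=W RR=S
after cmd 4 (t=75): FL=S FR=W RL=W RR=S
after cmd 5 (t=94): FL=W FR=W RL=W RR=W

start t=7: FL=S FR=W RL=W RR=S
cmd 1: advance +17 → t=24, phase=(23,11,11,23) → FL=W FR=W RL=W RR=W
cmd 2: advance +15 → t=39, phase=(14,2,2,14) → FL=W FR=S RL=S RR=W
cmd 3: advance +14 → t=53, phase=(4,16,16,4) → FL=S FR=W RL=W RR=S
cmd 4: advance +22 → t=75, phase=(2,14,14,2) → FL=S FR=W RL=W RR=S
cmd 5: advance +19 → t=94, phase=(21,9,9,21) → FL=W FR=W RL=W RR=W


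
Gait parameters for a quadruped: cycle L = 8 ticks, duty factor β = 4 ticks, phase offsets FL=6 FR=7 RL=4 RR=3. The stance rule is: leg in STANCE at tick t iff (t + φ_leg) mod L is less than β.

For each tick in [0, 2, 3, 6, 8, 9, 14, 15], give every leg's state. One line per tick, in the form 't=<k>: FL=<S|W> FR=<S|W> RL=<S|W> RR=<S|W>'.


t=0: FL=W FR=W RL=W RR=S
t=2: FL=S FR=S RL=W RR=W
t=3: FL=S FR=S RL=W RR=W
t=6: FL=W FR=W RL=S RR=S
t=8: FL=W FR=W RL=W RR=S
t=9: FL=W FR=S RL=W RR=W
t=14: FL=W FR=W RL=S RR=S
t=15: FL=W FR=W RL=S RR=S

t=0: phase=(6,7,4,3) vs β=4 → FL=W FR=W RL=W RR=S
t=2: phase=(0,1,6,5) vs β=4 → FL=S FR=S RL=W RR=W
t=3: phase=(1,2,7,6) vs β=4 → FL=S FR=S RL=W RR=W
t=6: phase=(4,5,2,1) vs β=4 → FL=W FR=W RL=S RR=S
t=8: phase=(6,7,4,3) vs β=4 → FL=W FR=W RL=W RR=S
t=9: phase=(7,0,5,4) vs β=4 → FL=W FR=S RL=W RR=W
t=14: phase=(4,5,2,1) vs β=4 → FL=W FR=W RL=S RR=S
t=15: phase=(5,6,3,2) vs β=4 → FL=W FR=W RL=S RR=S


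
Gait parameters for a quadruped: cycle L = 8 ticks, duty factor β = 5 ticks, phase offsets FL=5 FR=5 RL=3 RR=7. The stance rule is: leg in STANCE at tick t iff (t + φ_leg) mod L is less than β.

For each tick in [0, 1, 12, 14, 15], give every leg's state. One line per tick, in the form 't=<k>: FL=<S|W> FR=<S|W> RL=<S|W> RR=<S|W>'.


t=0: phase=(5,5,3,7) vs β=5 → FL=W FR=W RL=S RR=W
t=1: phase=(6,6,4,0) vs β=5 → FL=W FR=W RL=S RR=S
t=12: phase=(1,1,7,3) vs β=5 → FL=S FR=S RL=W RR=S
t=14: phase=(3,3,1,5) vs β=5 → FL=S FR=S RL=S RR=W
t=15: phase=(4,4,2,6) vs β=5 → FL=S FR=S RL=S RR=W

t=0: FL=W FR=W RL=S RR=W
t=1: FL=W FR=W RL=S RR=S
t=12: FL=S FR=S RL=W RR=S
t=14: FL=S FR=S RL=S RR=W
t=15: FL=S FR=S RL=S RR=W


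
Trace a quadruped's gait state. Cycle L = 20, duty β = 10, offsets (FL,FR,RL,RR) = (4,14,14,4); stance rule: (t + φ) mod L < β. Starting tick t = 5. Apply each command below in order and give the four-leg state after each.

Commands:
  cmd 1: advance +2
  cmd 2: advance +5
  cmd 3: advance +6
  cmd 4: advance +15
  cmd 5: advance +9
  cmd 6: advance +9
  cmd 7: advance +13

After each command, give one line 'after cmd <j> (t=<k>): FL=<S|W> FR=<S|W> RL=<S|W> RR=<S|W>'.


start t=5: FL=S FR=W RL=W RR=S
cmd 1: advance +2 → t=7, phase=(11,1,1,11) → FL=W FR=S RL=S RR=W
cmd 2: advance +5 → t=12, phase=(16,6,6,16) → FL=W FR=S RL=S RR=W
cmd 3: advance +6 → t=18, phase=(2,12,12,2) → FL=S FR=W RL=W RR=S
cmd 4: advance +15 → t=33, phase=(17,7,7,17) → FL=W FR=S RL=S RR=W
cmd 5: advance +9 → t=42, phase=(6,16,16,6) → FL=S FR=W RL=W RR=S
cmd 6: advance +9 → t=51, phase=(15,5,5,15) → FL=W FR=S RL=S RR=W
cmd 7: advance +13 → t=64, phase=(8,18,18,8) → FL=S FR=W RL=W RR=S

after cmd 1 (t=7): FL=W FR=S RL=S RR=W
after cmd 2 (t=12): FL=W FR=S RL=S RR=W
after cmd 3 (t=18): FL=S FR=W RL=W RR=S
after cmd 4 (t=33): FL=W FR=S RL=S RR=W
after cmd 5 (t=42): FL=S FR=W RL=W RR=S
after cmd 6 (t=51): FL=W FR=S RL=S RR=W
after cmd 7 (t=64): FL=S FR=W RL=W RR=S


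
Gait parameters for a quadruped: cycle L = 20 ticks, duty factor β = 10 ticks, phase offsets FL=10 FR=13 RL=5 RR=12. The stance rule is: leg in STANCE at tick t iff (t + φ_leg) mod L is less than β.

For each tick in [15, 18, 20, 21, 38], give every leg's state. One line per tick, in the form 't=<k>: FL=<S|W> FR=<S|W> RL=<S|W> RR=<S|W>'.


t=15: phase=(5,8,0,7) vs β=10 → FL=S FR=S RL=S RR=S
t=18: phase=(8,11,3,10) vs β=10 → FL=S FR=W RL=S RR=W
t=20: phase=(10,13,5,12) vs β=10 → FL=W FR=W RL=S RR=W
t=21: phase=(11,14,6,13) vs β=10 → FL=W FR=W RL=S RR=W
t=38: phase=(8,11,3,10) vs β=10 → FL=S FR=W RL=S RR=W

t=15: FL=S FR=S RL=S RR=S
t=18: FL=S FR=W RL=S RR=W
t=20: FL=W FR=W RL=S RR=W
t=21: FL=W FR=W RL=S RR=W
t=38: FL=S FR=W RL=S RR=W


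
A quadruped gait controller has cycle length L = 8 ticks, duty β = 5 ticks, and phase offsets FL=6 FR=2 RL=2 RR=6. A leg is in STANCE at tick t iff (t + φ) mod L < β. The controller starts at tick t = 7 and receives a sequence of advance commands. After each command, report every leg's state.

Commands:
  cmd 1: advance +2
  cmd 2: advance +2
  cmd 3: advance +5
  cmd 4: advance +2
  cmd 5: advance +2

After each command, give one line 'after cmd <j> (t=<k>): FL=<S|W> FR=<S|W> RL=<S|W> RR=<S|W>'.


after cmd 1 (t=9): FL=W FR=S RL=S RR=W
after cmd 2 (t=11): FL=S FR=W RL=W RR=S
after cmd 3 (t=16): FL=W FR=S RL=S RR=W
after cmd 4 (t=18): FL=S FR=S RL=S RR=S
after cmd 5 (t=20): FL=S FR=W RL=W RR=S

start t=7: FL=W FR=S RL=S RR=W
cmd 1: advance +2 → t=9, phase=(7,3,3,7) → FL=W FR=S RL=S RR=W
cmd 2: advance +2 → t=11, phase=(1,5,5,1) → FL=S FR=W RL=W RR=S
cmd 3: advance +5 → t=16, phase=(6,2,2,6) → FL=W FR=S RL=S RR=W
cmd 4: advance +2 → t=18, phase=(0,4,4,0) → FL=S FR=S RL=S RR=S
cmd 5: advance +2 → t=20, phase=(2,6,6,2) → FL=S FR=W RL=W RR=S


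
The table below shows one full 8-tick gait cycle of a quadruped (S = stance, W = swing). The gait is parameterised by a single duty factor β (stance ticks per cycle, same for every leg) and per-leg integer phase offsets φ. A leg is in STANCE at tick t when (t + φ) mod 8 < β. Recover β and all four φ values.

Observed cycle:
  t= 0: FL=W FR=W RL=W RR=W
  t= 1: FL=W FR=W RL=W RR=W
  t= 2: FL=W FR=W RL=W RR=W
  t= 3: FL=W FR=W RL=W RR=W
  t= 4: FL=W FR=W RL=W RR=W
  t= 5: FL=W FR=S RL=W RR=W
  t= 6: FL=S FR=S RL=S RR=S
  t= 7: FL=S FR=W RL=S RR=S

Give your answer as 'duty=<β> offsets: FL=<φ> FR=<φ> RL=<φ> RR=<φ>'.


duty β = stance ticks per leg = 2
FL: stance ticks = 2; W→S at t=6 → φ=2
FR: stance ticks = 2; W→S at t=5 → φ=3
RL: stance ticks = 2; W→S at t=6 → φ=2
RR: stance ticks = 2; W→S at t=6 → φ=2

duty=2 offsets: FL=2 FR=3 RL=2 RR=2


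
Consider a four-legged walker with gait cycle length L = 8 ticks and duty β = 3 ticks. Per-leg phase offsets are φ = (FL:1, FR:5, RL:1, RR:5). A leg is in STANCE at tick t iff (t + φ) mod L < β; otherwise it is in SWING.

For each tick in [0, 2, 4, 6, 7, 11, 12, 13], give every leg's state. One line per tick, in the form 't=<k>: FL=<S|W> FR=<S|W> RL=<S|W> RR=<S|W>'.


t=0: phase=(1,5,1,5) vs β=3 → FL=S FR=W RL=S RR=W
t=2: phase=(3,7,3,7) vs β=3 → FL=W FR=W RL=W RR=W
t=4: phase=(5,1,5,1) vs β=3 → FL=W FR=S RL=W RR=S
t=6: phase=(7,3,7,3) vs β=3 → FL=W FR=W RL=W RR=W
t=7: phase=(0,4,0,4) vs β=3 → FL=S FR=W RL=S RR=W
t=11: phase=(4,0,4,0) vs β=3 → FL=W FR=S RL=W RR=S
t=12: phase=(5,1,5,1) vs β=3 → FL=W FR=S RL=W RR=S
t=13: phase=(6,2,6,2) vs β=3 → FL=W FR=S RL=W RR=S

t=0: FL=S FR=W RL=S RR=W
t=2: FL=W FR=W RL=W RR=W
t=4: FL=W FR=S RL=W RR=S
t=6: FL=W FR=W RL=W RR=W
t=7: FL=S FR=W RL=S RR=W
t=11: FL=W FR=S RL=W RR=S
t=12: FL=W FR=S RL=W RR=S
t=13: FL=W FR=S RL=W RR=S


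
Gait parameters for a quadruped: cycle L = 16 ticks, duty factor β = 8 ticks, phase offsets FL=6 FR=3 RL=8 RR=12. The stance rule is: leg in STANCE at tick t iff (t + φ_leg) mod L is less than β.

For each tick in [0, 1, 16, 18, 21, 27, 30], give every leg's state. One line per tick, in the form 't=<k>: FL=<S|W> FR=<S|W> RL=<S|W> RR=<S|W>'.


t=0: phase=(6,3,8,12) vs β=8 → FL=S FR=S RL=W RR=W
t=1: phase=(7,4,9,13) vs β=8 → FL=S FR=S RL=W RR=W
t=16: phase=(6,3,8,12) vs β=8 → FL=S FR=S RL=W RR=W
t=18: phase=(8,5,10,14) vs β=8 → FL=W FR=S RL=W RR=W
t=21: phase=(11,8,13,1) vs β=8 → FL=W FR=W RL=W RR=S
t=27: phase=(1,14,3,7) vs β=8 → FL=S FR=W RL=S RR=S
t=30: phase=(4,1,6,10) vs β=8 → FL=S FR=S RL=S RR=W

t=0: FL=S FR=S RL=W RR=W
t=1: FL=S FR=S RL=W RR=W
t=16: FL=S FR=S RL=W RR=W
t=18: FL=W FR=S RL=W RR=W
t=21: FL=W FR=W RL=W RR=S
t=27: FL=S FR=W RL=S RR=S
t=30: FL=S FR=S RL=S RR=W


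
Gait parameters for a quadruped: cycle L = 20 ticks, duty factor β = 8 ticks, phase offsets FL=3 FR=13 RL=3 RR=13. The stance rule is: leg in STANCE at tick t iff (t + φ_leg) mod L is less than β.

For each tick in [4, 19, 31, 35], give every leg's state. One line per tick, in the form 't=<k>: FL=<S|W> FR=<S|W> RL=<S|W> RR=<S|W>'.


t=4: phase=(7,17,7,17) vs β=8 → FL=S FR=W RL=S RR=W
t=19: phase=(2,12,2,12) vs β=8 → FL=S FR=W RL=S RR=W
t=31: phase=(14,4,14,4) vs β=8 → FL=W FR=S RL=W RR=S
t=35: phase=(18,8,18,8) vs β=8 → FL=W FR=W RL=W RR=W

t=4: FL=S FR=W RL=S RR=W
t=19: FL=S FR=W RL=S RR=W
t=31: FL=W FR=S RL=W RR=S
t=35: FL=W FR=W RL=W RR=W


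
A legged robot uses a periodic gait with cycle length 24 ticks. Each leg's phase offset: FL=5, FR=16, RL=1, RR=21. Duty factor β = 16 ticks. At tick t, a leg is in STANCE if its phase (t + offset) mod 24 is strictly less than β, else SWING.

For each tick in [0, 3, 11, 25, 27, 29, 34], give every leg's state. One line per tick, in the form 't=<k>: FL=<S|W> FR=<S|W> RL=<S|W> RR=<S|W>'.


t=0: FL=S FR=W RL=S RR=W
t=3: FL=S FR=W RL=S RR=S
t=11: FL=W FR=S RL=S RR=S
t=25: FL=S FR=W RL=S RR=W
t=27: FL=S FR=W RL=S RR=S
t=29: FL=S FR=W RL=S RR=S
t=34: FL=S FR=S RL=S RR=S

t=0: phase=(5,16,1,21) vs β=16 → FL=S FR=W RL=S RR=W
t=3: phase=(8,19,4,0) vs β=16 → FL=S FR=W RL=S RR=S
t=11: phase=(16,3,12,8) vs β=16 → FL=W FR=S RL=S RR=S
t=25: phase=(6,17,2,22) vs β=16 → FL=S FR=W RL=S RR=W
t=27: phase=(8,19,4,0) vs β=16 → FL=S FR=W RL=S RR=S
t=29: phase=(10,21,6,2) vs β=16 → FL=S FR=W RL=S RR=S
t=34: phase=(15,2,11,7) vs β=16 → FL=S FR=S RL=S RR=S


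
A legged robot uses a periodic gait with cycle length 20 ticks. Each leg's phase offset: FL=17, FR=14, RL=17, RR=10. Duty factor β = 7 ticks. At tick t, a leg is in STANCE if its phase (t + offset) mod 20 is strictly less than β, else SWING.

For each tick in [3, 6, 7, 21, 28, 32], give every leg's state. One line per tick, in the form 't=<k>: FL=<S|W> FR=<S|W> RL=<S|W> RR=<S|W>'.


t=3: phase=(0,17,0,13) vs β=7 → FL=S FR=W RL=S RR=W
t=6: phase=(3,0,3,16) vs β=7 → FL=S FR=S RL=S RR=W
t=7: phase=(4,1,4,17) vs β=7 → FL=S FR=S RL=S RR=W
t=21: phase=(18,15,18,11) vs β=7 → FL=W FR=W RL=W RR=W
t=28: phase=(5,2,5,18) vs β=7 → FL=S FR=S RL=S RR=W
t=32: phase=(9,6,9,2) vs β=7 → FL=W FR=S RL=W RR=S

t=3: FL=S FR=W RL=S RR=W
t=6: FL=S FR=S RL=S RR=W
t=7: FL=S FR=S RL=S RR=W
t=21: FL=W FR=W RL=W RR=W
t=28: FL=S FR=S RL=S RR=W
t=32: FL=W FR=S RL=W RR=S


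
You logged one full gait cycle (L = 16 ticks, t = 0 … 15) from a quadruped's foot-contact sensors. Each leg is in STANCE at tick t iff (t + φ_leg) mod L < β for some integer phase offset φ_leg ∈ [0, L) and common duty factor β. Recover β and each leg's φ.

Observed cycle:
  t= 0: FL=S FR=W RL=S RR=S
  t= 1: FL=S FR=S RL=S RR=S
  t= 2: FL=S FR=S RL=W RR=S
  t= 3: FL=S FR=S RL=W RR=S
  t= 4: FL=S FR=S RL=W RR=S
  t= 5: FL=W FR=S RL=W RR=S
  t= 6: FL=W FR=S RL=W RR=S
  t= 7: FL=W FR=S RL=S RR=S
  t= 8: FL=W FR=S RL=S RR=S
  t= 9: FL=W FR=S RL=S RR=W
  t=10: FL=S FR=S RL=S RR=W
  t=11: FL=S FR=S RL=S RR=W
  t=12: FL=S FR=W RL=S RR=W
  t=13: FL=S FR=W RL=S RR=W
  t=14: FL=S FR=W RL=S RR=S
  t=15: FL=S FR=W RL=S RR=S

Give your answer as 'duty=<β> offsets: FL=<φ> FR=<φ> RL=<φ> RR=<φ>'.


duty β = stance ticks per leg = 11
FL: stance ticks = 11; W→S at t=10 → φ=6
FR: stance ticks = 11; W→S at t=1 → φ=15
RL: stance ticks = 11; W→S at t=7 → φ=9
RR: stance ticks = 11; W→S at t=14 → φ=2

duty=11 offsets: FL=6 FR=15 RL=9 RR=2


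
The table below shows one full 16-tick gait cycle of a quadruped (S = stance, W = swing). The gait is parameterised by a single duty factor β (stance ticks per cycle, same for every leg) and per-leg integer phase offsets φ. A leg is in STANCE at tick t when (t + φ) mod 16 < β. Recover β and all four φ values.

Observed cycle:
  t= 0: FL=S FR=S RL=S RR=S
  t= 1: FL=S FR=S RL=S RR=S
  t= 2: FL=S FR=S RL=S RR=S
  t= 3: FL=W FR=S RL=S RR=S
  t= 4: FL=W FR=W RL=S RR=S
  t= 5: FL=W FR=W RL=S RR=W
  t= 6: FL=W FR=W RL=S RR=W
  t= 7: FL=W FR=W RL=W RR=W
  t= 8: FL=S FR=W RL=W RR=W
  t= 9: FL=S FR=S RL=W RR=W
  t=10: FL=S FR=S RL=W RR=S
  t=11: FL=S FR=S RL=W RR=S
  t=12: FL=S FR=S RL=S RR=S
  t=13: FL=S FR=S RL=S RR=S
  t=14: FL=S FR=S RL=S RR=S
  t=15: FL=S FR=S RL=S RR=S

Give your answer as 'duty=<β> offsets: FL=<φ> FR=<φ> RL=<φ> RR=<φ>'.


duty β = stance ticks per leg = 11
FL: stance ticks = 11; W→S at t=8 → φ=8
FR: stance ticks = 11; W→S at t=9 → φ=7
RL: stance ticks = 11; W→S at t=12 → φ=4
RR: stance ticks = 11; W→S at t=10 → φ=6

duty=11 offsets: FL=8 FR=7 RL=4 RR=6


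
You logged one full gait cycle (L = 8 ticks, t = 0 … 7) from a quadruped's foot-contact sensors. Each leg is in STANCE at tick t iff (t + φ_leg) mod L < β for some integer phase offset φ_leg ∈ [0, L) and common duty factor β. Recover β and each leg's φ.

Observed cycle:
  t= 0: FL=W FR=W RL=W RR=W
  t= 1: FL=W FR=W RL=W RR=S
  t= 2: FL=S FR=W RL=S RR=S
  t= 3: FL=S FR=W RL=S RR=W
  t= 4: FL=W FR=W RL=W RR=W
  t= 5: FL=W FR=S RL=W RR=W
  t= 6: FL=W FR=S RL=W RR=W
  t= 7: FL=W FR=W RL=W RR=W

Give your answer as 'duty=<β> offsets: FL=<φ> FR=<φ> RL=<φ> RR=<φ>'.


duty=2 offsets: FL=6 FR=3 RL=6 RR=7

duty β = stance ticks per leg = 2
FL: stance ticks = 2; W→S at t=2 → φ=6
FR: stance ticks = 2; W→S at t=5 → φ=3
RL: stance ticks = 2; W→S at t=2 → φ=6
RR: stance ticks = 2; W→S at t=1 → φ=7


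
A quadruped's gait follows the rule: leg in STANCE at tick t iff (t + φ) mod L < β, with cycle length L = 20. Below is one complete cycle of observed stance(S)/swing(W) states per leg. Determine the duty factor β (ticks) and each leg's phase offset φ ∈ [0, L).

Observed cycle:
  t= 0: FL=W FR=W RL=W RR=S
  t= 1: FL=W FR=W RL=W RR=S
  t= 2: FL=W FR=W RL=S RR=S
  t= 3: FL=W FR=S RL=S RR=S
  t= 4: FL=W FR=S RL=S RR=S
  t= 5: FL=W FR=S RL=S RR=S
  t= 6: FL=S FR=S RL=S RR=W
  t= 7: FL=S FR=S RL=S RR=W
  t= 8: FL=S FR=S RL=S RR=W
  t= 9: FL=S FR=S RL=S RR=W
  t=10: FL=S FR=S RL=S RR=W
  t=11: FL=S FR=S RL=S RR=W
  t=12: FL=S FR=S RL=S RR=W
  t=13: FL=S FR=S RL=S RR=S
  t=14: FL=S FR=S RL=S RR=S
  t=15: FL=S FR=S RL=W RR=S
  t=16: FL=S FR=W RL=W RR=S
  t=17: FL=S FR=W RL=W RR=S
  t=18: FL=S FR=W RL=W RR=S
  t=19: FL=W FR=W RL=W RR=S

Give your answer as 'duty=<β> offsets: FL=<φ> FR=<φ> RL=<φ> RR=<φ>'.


duty=13 offsets: FL=14 FR=17 RL=18 RR=7

duty β = stance ticks per leg = 13
FL: stance ticks = 13; W→S at t=6 → φ=14
FR: stance ticks = 13; W→S at t=3 → φ=17
RL: stance ticks = 13; W→S at t=2 → φ=18
RR: stance ticks = 13; W→S at t=13 → φ=7


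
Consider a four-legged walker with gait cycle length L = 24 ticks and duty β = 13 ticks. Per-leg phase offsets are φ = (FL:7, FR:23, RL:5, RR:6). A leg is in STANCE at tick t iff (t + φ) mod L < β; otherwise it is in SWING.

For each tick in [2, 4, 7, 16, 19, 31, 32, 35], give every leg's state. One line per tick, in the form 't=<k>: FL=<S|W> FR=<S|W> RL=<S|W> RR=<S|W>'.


t=2: FL=S FR=S RL=S RR=S
t=4: FL=S FR=S RL=S RR=S
t=7: FL=W FR=S RL=S RR=W
t=16: FL=W FR=W RL=W RR=W
t=19: FL=S FR=W RL=S RR=S
t=31: FL=W FR=S RL=S RR=W
t=32: FL=W FR=S RL=W RR=W
t=35: FL=W FR=S RL=W RR=W

t=2: phase=(9,1,7,8) vs β=13 → FL=S FR=S RL=S RR=S
t=4: phase=(11,3,9,10) vs β=13 → FL=S FR=S RL=S RR=S
t=7: phase=(14,6,12,13) vs β=13 → FL=W FR=S RL=S RR=W
t=16: phase=(23,15,21,22) vs β=13 → FL=W FR=W RL=W RR=W
t=19: phase=(2,18,0,1) vs β=13 → FL=S FR=W RL=S RR=S
t=31: phase=(14,6,12,13) vs β=13 → FL=W FR=S RL=S RR=W
t=32: phase=(15,7,13,14) vs β=13 → FL=W FR=S RL=W RR=W
t=35: phase=(18,10,16,17) vs β=13 → FL=W FR=S RL=W RR=W


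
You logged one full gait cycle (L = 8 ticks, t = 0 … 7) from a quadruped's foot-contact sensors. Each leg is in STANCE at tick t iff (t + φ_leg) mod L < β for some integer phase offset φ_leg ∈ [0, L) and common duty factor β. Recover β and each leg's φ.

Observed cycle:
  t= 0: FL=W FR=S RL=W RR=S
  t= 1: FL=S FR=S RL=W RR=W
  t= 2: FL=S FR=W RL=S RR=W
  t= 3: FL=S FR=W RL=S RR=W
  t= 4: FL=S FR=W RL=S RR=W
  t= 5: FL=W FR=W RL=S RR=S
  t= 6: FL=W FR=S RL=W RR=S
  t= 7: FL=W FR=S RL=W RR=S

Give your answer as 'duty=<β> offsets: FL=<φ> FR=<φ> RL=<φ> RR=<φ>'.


duty β = stance ticks per leg = 4
FL: stance ticks = 4; W→S at t=1 → φ=7
FR: stance ticks = 4; W→S at t=6 → φ=2
RL: stance ticks = 4; W→S at t=2 → φ=6
RR: stance ticks = 4; W→S at t=5 → φ=3

duty=4 offsets: FL=7 FR=2 RL=6 RR=3


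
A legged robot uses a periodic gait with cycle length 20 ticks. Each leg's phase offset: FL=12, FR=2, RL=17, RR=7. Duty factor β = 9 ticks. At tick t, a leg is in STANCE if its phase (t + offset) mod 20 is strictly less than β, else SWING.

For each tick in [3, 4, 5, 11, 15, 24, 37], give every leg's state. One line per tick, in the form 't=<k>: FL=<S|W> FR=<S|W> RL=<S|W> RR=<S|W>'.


t=3: phase=(15,5,0,10) vs β=9 → FL=W FR=S RL=S RR=W
t=4: phase=(16,6,1,11) vs β=9 → FL=W FR=S RL=S RR=W
t=5: phase=(17,7,2,12) vs β=9 → FL=W FR=S RL=S RR=W
t=11: phase=(3,13,8,18) vs β=9 → FL=S FR=W RL=S RR=W
t=15: phase=(7,17,12,2) vs β=9 → FL=S FR=W RL=W RR=S
t=24: phase=(16,6,1,11) vs β=9 → FL=W FR=S RL=S RR=W
t=37: phase=(9,19,14,4) vs β=9 → FL=W FR=W RL=W RR=S

t=3: FL=W FR=S RL=S RR=W
t=4: FL=W FR=S RL=S RR=W
t=5: FL=W FR=S RL=S RR=W
t=11: FL=S FR=W RL=S RR=W
t=15: FL=S FR=W RL=W RR=S
t=24: FL=W FR=S RL=S RR=W
t=37: FL=W FR=W RL=W RR=S


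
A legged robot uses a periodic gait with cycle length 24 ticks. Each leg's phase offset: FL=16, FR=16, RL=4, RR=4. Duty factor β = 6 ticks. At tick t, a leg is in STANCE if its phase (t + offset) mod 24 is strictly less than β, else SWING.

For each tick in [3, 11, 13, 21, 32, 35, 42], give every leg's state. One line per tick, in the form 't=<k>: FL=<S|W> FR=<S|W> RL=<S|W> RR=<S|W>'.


t=3: phase=(19,19,7,7) vs β=6 → FL=W FR=W RL=W RR=W
t=11: phase=(3,3,15,15) vs β=6 → FL=S FR=S RL=W RR=W
t=13: phase=(5,5,17,17) vs β=6 → FL=S FR=S RL=W RR=W
t=21: phase=(13,13,1,1) vs β=6 → FL=W FR=W RL=S RR=S
t=32: phase=(0,0,12,12) vs β=6 → FL=S FR=S RL=W RR=W
t=35: phase=(3,3,15,15) vs β=6 → FL=S FR=S RL=W RR=W
t=42: phase=(10,10,22,22) vs β=6 → FL=W FR=W RL=W RR=W

t=3: FL=W FR=W RL=W RR=W
t=11: FL=S FR=S RL=W RR=W
t=13: FL=S FR=S RL=W RR=W
t=21: FL=W FR=W RL=S RR=S
t=32: FL=S FR=S RL=W RR=W
t=35: FL=S FR=S RL=W RR=W
t=42: FL=W FR=W RL=W RR=W


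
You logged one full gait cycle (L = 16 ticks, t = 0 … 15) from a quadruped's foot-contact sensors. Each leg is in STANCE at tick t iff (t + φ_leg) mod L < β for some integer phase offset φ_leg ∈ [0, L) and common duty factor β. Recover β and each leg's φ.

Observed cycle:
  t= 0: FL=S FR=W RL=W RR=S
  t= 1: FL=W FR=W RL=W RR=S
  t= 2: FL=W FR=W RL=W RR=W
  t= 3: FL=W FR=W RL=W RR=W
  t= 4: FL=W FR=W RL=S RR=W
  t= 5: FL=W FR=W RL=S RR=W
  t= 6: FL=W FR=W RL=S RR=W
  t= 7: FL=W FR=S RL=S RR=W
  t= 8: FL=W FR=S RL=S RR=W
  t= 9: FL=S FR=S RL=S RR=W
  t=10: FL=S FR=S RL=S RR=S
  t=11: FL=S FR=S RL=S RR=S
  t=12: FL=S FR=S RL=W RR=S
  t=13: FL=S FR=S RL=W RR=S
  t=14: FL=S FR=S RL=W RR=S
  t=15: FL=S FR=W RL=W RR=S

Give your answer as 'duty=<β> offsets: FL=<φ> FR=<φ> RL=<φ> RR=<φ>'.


duty=8 offsets: FL=7 FR=9 RL=12 RR=6

duty β = stance ticks per leg = 8
FL: stance ticks = 8; W→S at t=9 → φ=7
FR: stance ticks = 8; W→S at t=7 → φ=9
RL: stance ticks = 8; W→S at t=4 → φ=12
RR: stance ticks = 8; W→S at t=10 → φ=6


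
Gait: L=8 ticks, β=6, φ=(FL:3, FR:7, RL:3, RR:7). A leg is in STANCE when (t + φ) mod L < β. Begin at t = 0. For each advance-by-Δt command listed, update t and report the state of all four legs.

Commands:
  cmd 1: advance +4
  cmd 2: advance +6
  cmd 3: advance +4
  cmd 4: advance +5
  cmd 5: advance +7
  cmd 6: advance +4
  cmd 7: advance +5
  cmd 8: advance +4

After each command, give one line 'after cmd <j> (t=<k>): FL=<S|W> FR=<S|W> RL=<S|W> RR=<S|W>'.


start t=0: FL=S FR=W RL=S RR=W
cmd 1: advance +4 → t=4, phase=(7,3,7,3) → FL=W FR=S RL=W RR=S
cmd 2: advance +6 → t=10, phase=(5,1,5,1) → FL=S FR=S RL=S RR=S
cmd 3: advance +4 → t=14, phase=(1,5,1,5) → FL=S FR=S RL=S RR=S
cmd 4: advance +5 → t=19, phase=(6,2,6,2) → FL=W FR=S RL=W RR=S
cmd 5: advance +7 → t=26, phase=(5,1,5,1) → FL=S FR=S RL=S RR=S
cmd 6: advance +4 → t=30, phase=(1,5,1,5) → FL=S FR=S RL=S RR=S
cmd 7: advance +5 → t=35, phase=(6,2,6,2) → FL=W FR=S RL=W RR=S
cmd 8: advance +4 → t=39, phase=(2,6,2,6) → FL=S FR=W RL=S RR=W

after cmd 1 (t=4): FL=W FR=S RL=W RR=S
after cmd 2 (t=10): FL=S FR=S RL=S RR=S
after cmd 3 (t=14): FL=S FR=S RL=S RR=S
after cmd 4 (t=19): FL=W FR=S RL=W RR=S
after cmd 5 (t=26): FL=S FR=S RL=S RR=S
after cmd 6 (t=30): FL=S FR=S RL=S RR=S
after cmd 7 (t=35): FL=W FR=S RL=W RR=S
after cmd 8 (t=39): FL=S FR=W RL=S RR=W


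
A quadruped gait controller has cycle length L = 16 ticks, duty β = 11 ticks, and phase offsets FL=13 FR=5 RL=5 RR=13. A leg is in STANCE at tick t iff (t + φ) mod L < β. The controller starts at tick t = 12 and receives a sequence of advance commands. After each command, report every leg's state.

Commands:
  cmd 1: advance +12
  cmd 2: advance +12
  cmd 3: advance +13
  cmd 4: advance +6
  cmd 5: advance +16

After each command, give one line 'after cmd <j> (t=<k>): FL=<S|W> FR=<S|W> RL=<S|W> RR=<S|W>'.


after cmd 1 (t=24): FL=S FR=W RL=W RR=S
after cmd 2 (t=36): FL=S FR=S RL=S RR=S
after cmd 3 (t=49): FL=W FR=S RL=S RR=W
after cmd 4 (t=55): FL=S FR=W RL=W RR=S
after cmd 5 (t=71): FL=S FR=W RL=W RR=S

start t=12: FL=S FR=S RL=S RR=S
cmd 1: advance +12 → t=24, phase=(5,13,13,5) → FL=S FR=W RL=W RR=S
cmd 2: advance +12 → t=36, phase=(1,9,9,1) → FL=S FR=S RL=S RR=S
cmd 3: advance +13 → t=49, phase=(14,6,6,14) → FL=W FR=S RL=S RR=W
cmd 4: advance +6 → t=55, phase=(4,12,12,4) → FL=S FR=W RL=W RR=S
cmd 5: advance +16 → t=71, phase=(4,12,12,4) → FL=S FR=W RL=W RR=S


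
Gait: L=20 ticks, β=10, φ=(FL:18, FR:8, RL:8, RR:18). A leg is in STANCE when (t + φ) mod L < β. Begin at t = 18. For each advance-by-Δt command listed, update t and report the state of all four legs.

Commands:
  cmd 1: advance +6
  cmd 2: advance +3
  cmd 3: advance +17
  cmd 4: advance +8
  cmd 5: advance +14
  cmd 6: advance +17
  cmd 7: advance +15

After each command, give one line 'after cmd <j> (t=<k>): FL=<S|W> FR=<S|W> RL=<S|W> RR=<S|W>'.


start t=18: FL=W FR=S RL=S RR=W
cmd 1: advance +6 → t=24, phase=(2,12,12,2) → FL=S FR=W RL=W RR=S
cmd 2: advance +3 → t=27, phase=(5,15,15,5) → FL=S FR=W RL=W RR=S
cmd 3: advance +17 → t=44, phase=(2,12,12,2) → FL=S FR=W RL=W RR=S
cmd 4: advance +8 → t=52, phase=(10,0,0,10) → FL=W FR=S RL=S RR=W
cmd 5: advance +14 → t=66, phase=(4,14,14,4) → FL=S FR=W RL=W RR=S
cmd 6: advance +17 → t=83, phase=(1,11,11,1) → FL=S FR=W RL=W RR=S
cmd 7: advance +15 → t=98, phase=(16,6,6,16) → FL=W FR=S RL=S RR=W

after cmd 1 (t=24): FL=S FR=W RL=W RR=S
after cmd 2 (t=27): FL=S FR=W RL=W RR=S
after cmd 3 (t=44): FL=S FR=W RL=W RR=S
after cmd 4 (t=52): FL=W FR=S RL=S RR=W
after cmd 5 (t=66): FL=S FR=W RL=W RR=S
after cmd 6 (t=83): FL=S FR=W RL=W RR=S
after cmd 7 (t=98): FL=W FR=S RL=S RR=W


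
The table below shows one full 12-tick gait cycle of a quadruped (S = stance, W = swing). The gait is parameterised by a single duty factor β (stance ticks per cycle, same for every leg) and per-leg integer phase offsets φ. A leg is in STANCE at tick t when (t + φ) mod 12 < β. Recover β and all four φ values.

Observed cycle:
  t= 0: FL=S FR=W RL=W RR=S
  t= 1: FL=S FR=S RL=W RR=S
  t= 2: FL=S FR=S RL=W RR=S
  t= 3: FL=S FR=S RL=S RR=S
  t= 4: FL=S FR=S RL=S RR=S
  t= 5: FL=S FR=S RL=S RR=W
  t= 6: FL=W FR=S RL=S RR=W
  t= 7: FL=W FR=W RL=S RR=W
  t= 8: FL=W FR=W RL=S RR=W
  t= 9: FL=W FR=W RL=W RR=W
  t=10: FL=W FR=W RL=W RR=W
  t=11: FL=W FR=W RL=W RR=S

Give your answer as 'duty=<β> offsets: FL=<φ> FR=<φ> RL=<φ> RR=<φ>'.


duty β = stance ticks per leg = 6
FL: stance ticks = 6; W→S at t=0 → φ=0
FR: stance ticks = 6; W→S at t=1 → φ=11
RL: stance ticks = 6; W→S at t=3 → φ=9
RR: stance ticks = 6; W→S at t=11 → φ=1

duty=6 offsets: FL=0 FR=11 RL=9 RR=1


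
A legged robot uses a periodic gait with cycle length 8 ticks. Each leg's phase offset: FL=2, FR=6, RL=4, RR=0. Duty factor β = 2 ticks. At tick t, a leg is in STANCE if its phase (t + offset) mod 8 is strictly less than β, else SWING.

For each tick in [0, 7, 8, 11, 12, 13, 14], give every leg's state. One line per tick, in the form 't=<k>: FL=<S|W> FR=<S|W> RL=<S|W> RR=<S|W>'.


t=0: phase=(2,6,4,0) vs β=2 → FL=W FR=W RL=W RR=S
t=7: phase=(1,5,3,7) vs β=2 → FL=S FR=W RL=W RR=W
t=8: phase=(2,6,4,0) vs β=2 → FL=W FR=W RL=W RR=S
t=11: phase=(5,1,7,3) vs β=2 → FL=W FR=S RL=W RR=W
t=12: phase=(6,2,0,4) vs β=2 → FL=W FR=W RL=S RR=W
t=13: phase=(7,3,1,5) vs β=2 → FL=W FR=W RL=S RR=W
t=14: phase=(0,4,2,6) vs β=2 → FL=S FR=W RL=W RR=W

t=0: FL=W FR=W RL=W RR=S
t=7: FL=S FR=W RL=W RR=W
t=8: FL=W FR=W RL=W RR=S
t=11: FL=W FR=S RL=W RR=W
t=12: FL=W FR=W RL=S RR=W
t=13: FL=W FR=W RL=S RR=W
t=14: FL=S FR=W RL=W RR=W


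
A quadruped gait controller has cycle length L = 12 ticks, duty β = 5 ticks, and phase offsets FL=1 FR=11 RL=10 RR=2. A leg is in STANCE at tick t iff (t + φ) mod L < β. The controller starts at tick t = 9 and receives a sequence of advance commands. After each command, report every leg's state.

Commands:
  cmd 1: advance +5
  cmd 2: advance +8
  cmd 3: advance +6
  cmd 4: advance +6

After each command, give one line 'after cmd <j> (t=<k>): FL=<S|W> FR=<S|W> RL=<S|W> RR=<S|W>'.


after cmd 1 (t=14): FL=S FR=S RL=S RR=S
after cmd 2 (t=22): FL=W FR=W RL=W RR=S
after cmd 3 (t=28): FL=W FR=S RL=S RR=W
after cmd 4 (t=34): FL=W FR=W RL=W RR=S

start t=9: FL=W FR=W RL=W RR=W
cmd 1: advance +5 → t=14, phase=(3,1,0,4) → FL=S FR=S RL=S RR=S
cmd 2: advance +8 → t=22, phase=(11,9,8,0) → FL=W FR=W RL=W RR=S
cmd 3: advance +6 → t=28, phase=(5,3,2,6) → FL=W FR=S RL=S RR=W
cmd 4: advance +6 → t=34, phase=(11,9,8,0) → FL=W FR=W RL=W RR=S


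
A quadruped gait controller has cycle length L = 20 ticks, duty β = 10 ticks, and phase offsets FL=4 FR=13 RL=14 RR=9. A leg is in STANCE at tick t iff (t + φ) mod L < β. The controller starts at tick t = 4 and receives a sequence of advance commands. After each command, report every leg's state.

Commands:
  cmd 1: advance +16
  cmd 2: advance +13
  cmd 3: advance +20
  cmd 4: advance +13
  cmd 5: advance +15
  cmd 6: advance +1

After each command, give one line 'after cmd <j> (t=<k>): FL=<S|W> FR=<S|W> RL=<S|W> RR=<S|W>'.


start t=4: FL=S FR=W RL=W RR=W
cmd 1: advance +16 → t=20, phase=(4,13,14,9) → FL=S FR=W RL=W RR=S
cmd 2: advance +13 → t=33, phase=(17,6,7,2) → FL=W FR=S RL=S RR=S
cmd 3: advance +20 → t=53, phase=(17,6,7,2) → FL=W FR=S RL=S RR=S
cmd 4: advance +13 → t=66, phase=(10,19,0,15) → FL=W FR=W RL=S RR=W
cmd 5: advance +15 → t=81, phase=(5,14,15,10) → FL=S FR=W RL=W RR=W
cmd 6: advance +1 → t=82, phase=(6,15,16,11) → FL=S FR=W RL=W RR=W

after cmd 1 (t=20): FL=S FR=W RL=W RR=S
after cmd 2 (t=33): FL=W FR=S RL=S RR=S
after cmd 3 (t=53): FL=W FR=S RL=S RR=S
after cmd 4 (t=66): FL=W FR=W RL=S RR=W
after cmd 5 (t=81): FL=S FR=W RL=W RR=W
after cmd 6 (t=82): FL=S FR=W RL=W RR=W


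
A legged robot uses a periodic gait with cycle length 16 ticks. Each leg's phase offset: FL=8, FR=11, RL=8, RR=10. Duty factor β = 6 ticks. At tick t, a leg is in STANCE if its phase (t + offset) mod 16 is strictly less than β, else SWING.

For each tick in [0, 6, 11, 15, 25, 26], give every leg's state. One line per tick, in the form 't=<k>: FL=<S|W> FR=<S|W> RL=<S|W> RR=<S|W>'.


t=0: FL=W FR=W RL=W RR=W
t=6: FL=W FR=S RL=W RR=S
t=11: FL=S FR=W RL=S RR=S
t=15: FL=W FR=W RL=W RR=W
t=25: FL=S FR=S RL=S RR=S
t=26: FL=S FR=S RL=S RR=S

t=0: phase=(8,11,8,10) vs β=6 → FL=W FR=W RL=W RR=W
t=6: phase=(14,1,14,0) vs β=6 → FL=W FR=S RL=W RR=S
t=11: phase=(3,6,3,5) vs β=6 → FL=S FR=W RL=S RR=S
t=15: phase=(7,10,7,9) vs β=6 → FL=W FR=W RL=W RR=W
t=25: phase=(1,4,1,3) vs β=6 → FL=S FR=S RL=S RR=S
t=26: phase=(2,5,2,4) vs β=6 → FL=S FR=S RL=S RR=S


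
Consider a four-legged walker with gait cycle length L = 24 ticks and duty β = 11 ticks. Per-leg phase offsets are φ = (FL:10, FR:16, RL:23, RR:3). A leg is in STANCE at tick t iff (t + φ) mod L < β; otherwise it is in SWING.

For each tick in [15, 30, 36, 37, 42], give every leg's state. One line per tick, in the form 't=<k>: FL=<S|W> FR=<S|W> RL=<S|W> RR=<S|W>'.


t=15: phase=(1,7,14,18) vs β=11 → FL=S FR=S RL=W RR=W
t=30: phase=(16,22,5,9) vs β=11 → FL=W FR=W RL=S RR=S
t=36: phase=(22,4,11,15) vs β=11 → FL=W FR=S RL=W RR=W
t=37: phase=(23,5,12,16) vs β=11 → FL=W FR=S RL=W RR=W
t=42: phase=(4,10,17,21) vs β=11 → FL=S FR=S RL=W RR=W

t=15: FL=S FR=S RL=W RR=W
t=30: FL=W FR=W RL=S RR=S
t=36: FL=W FR=S RL=W RR=W
t=37: FL=W FR=S RL=W RR=W
t=42: FL=S FR=S RL=W RR=W


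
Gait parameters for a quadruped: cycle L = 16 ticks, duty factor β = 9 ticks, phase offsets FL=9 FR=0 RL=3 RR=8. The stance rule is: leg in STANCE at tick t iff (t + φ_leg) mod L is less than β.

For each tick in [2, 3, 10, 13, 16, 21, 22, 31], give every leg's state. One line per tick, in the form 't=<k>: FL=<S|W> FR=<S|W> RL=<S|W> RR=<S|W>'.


t=2: phase=(11,2,5,10) vs β=9 → FL=W FR=S RL=S RR=W
t=3: phase=(12,3,6,11) vs β=9 → FL=W FR=S RL=S RR=W
t=10: phase=(3,10,13,2) vs β=9 → FL=S FR=W RL=W RR=S
t=13: phase=(6,13,0,5) vs β=9 → FL=S FR=W RL=S RR=S
t=16: phase=(9,0,3,8) vs β=9 → FL=W FR=S RL=S RR=S
t=21: phase=(14,5,8,13) vs β=9 → FL=W FR=S RL=S RR=W
t=22: phase=(15,6,9,14) vs β=9 → FL=W FR=S RL=W RR=W
t=31: phase=(8,15,2,7) vs β=9 → FL=S FR=W RL=S RR=S

t=2: FL=W FR=S RL=S RR=W
t=3: FL=W FR=S RL=S RR=W
t=10: FL=S FR=W RL=W RR=S
t=13: FL=S FR=W RL=S RR=S
t=16: FL=W FR=S RL=S RR=S
t=21: FL=W FR=S RL=S RR=W
t=22: FL=W FR=S RL=W RR=W
t=31: FL=S FR=W RL=S RR=S


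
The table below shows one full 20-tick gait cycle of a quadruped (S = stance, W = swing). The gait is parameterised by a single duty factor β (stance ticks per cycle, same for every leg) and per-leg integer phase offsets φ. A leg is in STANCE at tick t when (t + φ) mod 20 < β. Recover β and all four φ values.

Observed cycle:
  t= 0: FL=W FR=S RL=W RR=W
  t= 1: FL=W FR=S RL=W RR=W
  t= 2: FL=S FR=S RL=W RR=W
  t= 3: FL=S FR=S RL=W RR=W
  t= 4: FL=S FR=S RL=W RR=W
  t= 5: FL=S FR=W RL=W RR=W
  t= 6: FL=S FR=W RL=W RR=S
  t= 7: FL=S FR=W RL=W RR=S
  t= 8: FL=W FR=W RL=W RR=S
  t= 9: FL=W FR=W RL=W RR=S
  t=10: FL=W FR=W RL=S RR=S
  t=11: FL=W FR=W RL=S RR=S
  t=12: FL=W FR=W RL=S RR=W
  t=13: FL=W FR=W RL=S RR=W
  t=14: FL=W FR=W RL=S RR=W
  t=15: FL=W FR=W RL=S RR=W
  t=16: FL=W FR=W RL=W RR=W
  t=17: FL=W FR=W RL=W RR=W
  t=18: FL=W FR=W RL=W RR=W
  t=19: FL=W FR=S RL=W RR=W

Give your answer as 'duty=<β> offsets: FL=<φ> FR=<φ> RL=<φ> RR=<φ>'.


duty β = stance ticks per leg = 6
FL: stance ticks = 6; W→S at t=2 → φ=18
FR: stance ticks = 6; W→S at t=19 → φ=1
RL: stance ticks = 6; W→S at t=10 → φ=10
RR: stance ticks = 6; W→S at t=6 → φ=14

duty=6 offsets: FL=18 FR=1 RL=10 RR=14


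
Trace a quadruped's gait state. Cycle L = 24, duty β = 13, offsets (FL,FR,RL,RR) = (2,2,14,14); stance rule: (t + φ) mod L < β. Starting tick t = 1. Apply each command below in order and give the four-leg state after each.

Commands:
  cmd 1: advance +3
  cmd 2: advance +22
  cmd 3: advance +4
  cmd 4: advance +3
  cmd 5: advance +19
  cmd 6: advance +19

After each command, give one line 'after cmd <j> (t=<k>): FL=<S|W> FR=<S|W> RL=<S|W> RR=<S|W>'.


after cmd 1 (t=4): FL=S FR=S RL=W RR=W
after cmd 2 (t=26): FL=S FR=S RL=W RR=W
after cmd 3 (t=30): FL=S FR=S RL=W RR=W
after cmd 4 (t=33): FL=S FR=S RL=W RR=W
after cmd 5 (t=52): FL=S FR=S RL=W RR=W
after cmd 6 (t=71): FL=S FR=S RL=W RR=W

start t=1: FL=S FR=S RL=W RR=W
cmd 1: advance +3 → t=4, phase=(6,6,18,18) → FL=S FR=S RL=W RR=W
cmd 2: advance +22 → t=26, phase=(4,4,16,16) → FL=S FR=S RL=W RR=W
cmd 3: advance +4 → t=30, phase=(8,8,20,20) → FL=S FR=S RL=W RR=W
cmd 4: advance +3 → t=33, phase=(11,11,23,23) → FL=S FR=S RL=W RR=W
cmd 5: advance +19 → t=52, phase=(6,6,18,18) → FL=S FR=S RL=W RR=W
cmd 6: advance +19 → t=71, phase=(1,1,13,13) → FL=S FR=S RL=W RR=W


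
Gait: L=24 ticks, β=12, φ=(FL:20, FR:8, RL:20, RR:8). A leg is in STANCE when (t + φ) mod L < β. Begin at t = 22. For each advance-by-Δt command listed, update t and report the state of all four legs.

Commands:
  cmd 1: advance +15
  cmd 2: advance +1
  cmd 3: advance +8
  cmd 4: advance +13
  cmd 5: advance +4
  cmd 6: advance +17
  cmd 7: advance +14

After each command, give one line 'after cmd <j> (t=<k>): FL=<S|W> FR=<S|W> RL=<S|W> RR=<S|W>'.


start t=22: FL=W FR=S RL=W RR=S
cmd 1: advance +15 → t=37, phase=(9,21,9,21) → FL=S FR=W RL=S RR=W
cmd 2: advance +1 → t=38, phase=(10,22,10,22) → FL=S FR=W RL=S RR=W
cmd 3: advance +8 → t=46, phase=(18,6,18,6) → FL=W FR=S RL=W RR=S
cmd 4: advance +13 → t=59, phase=(7,19,7,19) → FL=S FR=W RL=S RR=W
cmd 5: advance +4 → t=63, phase=(11,23,11,23) → FL=S FR=W RL=S RR=W
cmd 6: advance +17 → t=80, phase=(4,16,4,16) → FL=S FR=W RL=S RR=W
cmd 7: advance +14 → t=94, phase=(18,6,18,6) → FL=W FR=S RL=W RR=S

after cmd 1 (t=37): FL=S FR=W RL=S RR=W
after cmd 2 (t=38): FL=S FR=W RL=S RR=W
after cmd 3 (t=46): FL=W FR=S RL=W RR=S
after cmd 4 (t=59): FL=S FR=W RL=S RR=W
after cmd 5 (t=63): FL=S FR=W RL=S RR=W
after cmd 6 (t=80): FL=S FR=W RL=S RR=W
after cmd 7 (t=94): FL=W FR=S RL=W RR=S


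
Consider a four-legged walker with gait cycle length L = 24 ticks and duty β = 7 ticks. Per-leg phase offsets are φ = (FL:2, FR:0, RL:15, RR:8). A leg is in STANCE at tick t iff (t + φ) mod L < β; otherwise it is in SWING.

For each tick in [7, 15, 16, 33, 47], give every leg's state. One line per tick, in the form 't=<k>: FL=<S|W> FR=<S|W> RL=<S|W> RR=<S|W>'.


t=7: phase=(9,7,22,15) vs β=7 → FL=W FR=W RL=W RR=W
t=15: phase=(17,15,6,23) vs β=7 → FL=W FR=W RL=S RR=W
t=16: phase=(18,16,7,0) vs β=7 → FL=W FR=W RL=W RR=S
t=33: phase=(11,9,0,17) vs β=7 → FL=W FR=W RL=S RR=W
t=47: phase=(1,23,14,7) vs β=7 → FL=S FR=W RL=W RR=W

t=7: FL=W FR=W RL=W RR=W
t=15: FL=W FR=W RL=S RR=W
t=16: FL=W FR=W RL=W RR=S
t=33: FL=W FR=W RL=S RR=W
t=47: FL=S FR=W RL=W RR=W


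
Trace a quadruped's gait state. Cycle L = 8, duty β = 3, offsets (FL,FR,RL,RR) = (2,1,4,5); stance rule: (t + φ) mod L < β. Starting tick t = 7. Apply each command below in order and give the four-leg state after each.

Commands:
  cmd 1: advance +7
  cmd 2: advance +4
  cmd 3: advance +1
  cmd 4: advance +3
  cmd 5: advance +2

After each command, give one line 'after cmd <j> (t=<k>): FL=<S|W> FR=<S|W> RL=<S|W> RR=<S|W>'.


start t=7: FL=S FR=S RL=W RR=W
cmd 1: advance +7 → t=14, phase=(0,7,2,3) → FL=S FR=W RL=S RR=W
cmd 2: advance +4 → t=18, phase=(4,3,6,7) → FL=W FR=W RL=W RR=W
cmd 3: advance +1 → t=19, phase=(5,4,7,0) → FL=W FR=W RL=W RR=S
cmd 4: advance +3 → t=22, phase=(0,7,2,3) → FL=S FR=W RL=S RR=W
cmd 5: advance +2 → t=24, phase=(2,1,4,5) → FL=S FR=S RL=W RR=W

after cmd 1 (t=14): FL=S FR=W RL=S RR=W
after cmd 2 (t=18): FL=W FR=W RL=W RR=W
after cmd 3 (t=19): FL=W FR=W RL=W RR=S
after cmd 4 (t=22): FL=S FR=W RL=S RR=W
after cmd 5 (t=24): FL=S FR=S RL=W RR=W


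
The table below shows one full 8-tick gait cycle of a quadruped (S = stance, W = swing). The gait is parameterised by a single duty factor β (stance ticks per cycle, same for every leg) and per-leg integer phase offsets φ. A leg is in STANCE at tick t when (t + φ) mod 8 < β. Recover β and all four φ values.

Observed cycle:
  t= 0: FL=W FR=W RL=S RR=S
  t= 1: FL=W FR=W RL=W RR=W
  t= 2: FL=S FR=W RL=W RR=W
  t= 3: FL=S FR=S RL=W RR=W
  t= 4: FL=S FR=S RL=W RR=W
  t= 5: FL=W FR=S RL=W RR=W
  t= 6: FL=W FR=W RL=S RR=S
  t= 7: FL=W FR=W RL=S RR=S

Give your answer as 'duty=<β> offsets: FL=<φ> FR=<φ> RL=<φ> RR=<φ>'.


duty=3 offsets: FL=6 FR=5 RL=2 RR=2

duty β = stance ticks per leg = 3
FL: stance ticks = 3; W→S at t=2 → φ=6
FR: stance ticks = 3; W→S at t=3 → φ=5
RL: stance ticks = 3; W→S at t=6 → φ=2
RR: stance ticks = 3; W→S at t=6 → φ=2


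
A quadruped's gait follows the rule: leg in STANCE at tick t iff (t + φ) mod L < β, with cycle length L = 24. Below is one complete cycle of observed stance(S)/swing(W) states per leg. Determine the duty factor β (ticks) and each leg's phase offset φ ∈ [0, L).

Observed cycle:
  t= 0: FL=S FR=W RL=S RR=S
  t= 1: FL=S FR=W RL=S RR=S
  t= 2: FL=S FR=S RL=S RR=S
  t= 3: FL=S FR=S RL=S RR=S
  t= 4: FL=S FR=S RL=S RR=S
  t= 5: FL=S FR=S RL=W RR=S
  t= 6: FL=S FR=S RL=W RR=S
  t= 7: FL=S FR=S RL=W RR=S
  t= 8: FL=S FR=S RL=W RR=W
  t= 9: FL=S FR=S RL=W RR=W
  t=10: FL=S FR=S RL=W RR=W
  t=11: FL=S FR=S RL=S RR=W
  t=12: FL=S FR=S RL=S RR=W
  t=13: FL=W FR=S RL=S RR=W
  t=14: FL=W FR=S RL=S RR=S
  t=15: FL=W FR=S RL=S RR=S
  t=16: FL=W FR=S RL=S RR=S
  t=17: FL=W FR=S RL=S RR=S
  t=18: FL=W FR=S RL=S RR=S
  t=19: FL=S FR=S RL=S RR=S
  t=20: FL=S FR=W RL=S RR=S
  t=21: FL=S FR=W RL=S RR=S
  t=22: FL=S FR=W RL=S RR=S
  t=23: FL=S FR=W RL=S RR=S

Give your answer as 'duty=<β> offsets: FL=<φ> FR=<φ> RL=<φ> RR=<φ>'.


duty β = stance ticks per leg = 18
FL: stance ticks = 18; W→S at t=19 → φ=5
FR: stance ticks = 18; W→S at t=2 → φ=22
RL: stance ticks = 18; W→S at t=11 → φ=13
RR: stance ticks = 18; W→S at t=14 → φ=10

duty=18 offsets: FL=5 FR=22 RL=13 RR=10
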